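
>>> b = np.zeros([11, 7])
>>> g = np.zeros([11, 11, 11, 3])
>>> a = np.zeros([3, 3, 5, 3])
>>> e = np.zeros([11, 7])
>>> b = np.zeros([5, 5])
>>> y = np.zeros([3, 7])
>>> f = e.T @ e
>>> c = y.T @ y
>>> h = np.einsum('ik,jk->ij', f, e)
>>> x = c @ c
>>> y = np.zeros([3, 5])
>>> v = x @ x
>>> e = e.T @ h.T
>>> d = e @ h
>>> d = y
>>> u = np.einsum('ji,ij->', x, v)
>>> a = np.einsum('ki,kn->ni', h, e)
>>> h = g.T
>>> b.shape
(5, 5)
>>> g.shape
(11, 11, 11, 3)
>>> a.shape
(7, 11)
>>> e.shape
(7, 7)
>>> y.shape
(3, 5)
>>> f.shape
(7, 7)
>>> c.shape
(7, 7)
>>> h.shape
(3, 11, 11, 11)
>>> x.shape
(7, 7)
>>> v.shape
(7, 7)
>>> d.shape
(3, 5)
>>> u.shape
()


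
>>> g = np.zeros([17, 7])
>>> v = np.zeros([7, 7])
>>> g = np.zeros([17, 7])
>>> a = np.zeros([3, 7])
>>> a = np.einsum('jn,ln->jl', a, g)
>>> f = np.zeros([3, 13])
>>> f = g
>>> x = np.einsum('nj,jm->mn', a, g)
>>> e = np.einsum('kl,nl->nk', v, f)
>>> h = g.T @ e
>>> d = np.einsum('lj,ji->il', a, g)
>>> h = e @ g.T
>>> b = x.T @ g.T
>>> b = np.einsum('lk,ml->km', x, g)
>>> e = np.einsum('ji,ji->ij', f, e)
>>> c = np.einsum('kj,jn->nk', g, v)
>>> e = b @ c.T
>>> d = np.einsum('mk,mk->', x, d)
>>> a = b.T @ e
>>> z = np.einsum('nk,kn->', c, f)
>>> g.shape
(17, 7)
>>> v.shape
(7, 7)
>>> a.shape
(17, 7)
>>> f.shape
(17, 7)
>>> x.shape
(7, 3)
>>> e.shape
(3, 7)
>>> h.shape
(17, 17)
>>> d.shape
()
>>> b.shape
(3, 17)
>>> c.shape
(7, 17)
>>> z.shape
()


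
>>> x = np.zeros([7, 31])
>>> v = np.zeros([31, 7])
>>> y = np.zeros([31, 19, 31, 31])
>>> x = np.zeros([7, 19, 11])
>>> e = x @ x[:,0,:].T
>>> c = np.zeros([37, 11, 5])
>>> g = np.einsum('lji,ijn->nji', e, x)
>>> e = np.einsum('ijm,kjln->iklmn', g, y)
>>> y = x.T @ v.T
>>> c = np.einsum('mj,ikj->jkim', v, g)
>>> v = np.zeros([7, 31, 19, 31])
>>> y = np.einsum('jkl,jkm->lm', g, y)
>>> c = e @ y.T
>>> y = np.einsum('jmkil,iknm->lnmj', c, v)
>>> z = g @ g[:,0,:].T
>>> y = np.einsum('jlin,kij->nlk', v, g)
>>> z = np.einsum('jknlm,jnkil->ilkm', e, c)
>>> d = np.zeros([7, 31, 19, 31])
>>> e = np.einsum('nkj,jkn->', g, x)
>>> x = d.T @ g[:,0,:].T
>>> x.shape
(31, 19, 31, 11)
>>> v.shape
(7, 31, 19, 31)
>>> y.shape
(31, 31, 11)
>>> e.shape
()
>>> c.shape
(11, 31, 31, 7, 7)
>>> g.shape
(11, 19, 7)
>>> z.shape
(7, 7, 31, 31)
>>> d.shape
(7, 31, 19, 31)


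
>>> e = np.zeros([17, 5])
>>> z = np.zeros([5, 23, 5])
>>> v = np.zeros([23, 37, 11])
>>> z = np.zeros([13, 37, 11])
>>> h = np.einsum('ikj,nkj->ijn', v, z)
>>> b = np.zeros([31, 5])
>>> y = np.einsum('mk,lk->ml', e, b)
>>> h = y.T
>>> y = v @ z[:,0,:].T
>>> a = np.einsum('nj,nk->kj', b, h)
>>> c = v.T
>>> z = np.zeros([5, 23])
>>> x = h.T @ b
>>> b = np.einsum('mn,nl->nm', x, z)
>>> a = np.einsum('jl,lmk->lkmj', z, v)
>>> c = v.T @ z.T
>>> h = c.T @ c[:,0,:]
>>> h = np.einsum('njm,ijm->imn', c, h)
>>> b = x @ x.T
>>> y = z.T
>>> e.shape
(17, 5)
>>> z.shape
(5, 23)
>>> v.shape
(23, 37, 11)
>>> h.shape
(5, 5, 11)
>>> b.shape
(17, 17)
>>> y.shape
(23, 5)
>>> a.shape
(23, 11, 37, 5)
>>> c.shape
(11, 37, 5)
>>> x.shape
(17, 5)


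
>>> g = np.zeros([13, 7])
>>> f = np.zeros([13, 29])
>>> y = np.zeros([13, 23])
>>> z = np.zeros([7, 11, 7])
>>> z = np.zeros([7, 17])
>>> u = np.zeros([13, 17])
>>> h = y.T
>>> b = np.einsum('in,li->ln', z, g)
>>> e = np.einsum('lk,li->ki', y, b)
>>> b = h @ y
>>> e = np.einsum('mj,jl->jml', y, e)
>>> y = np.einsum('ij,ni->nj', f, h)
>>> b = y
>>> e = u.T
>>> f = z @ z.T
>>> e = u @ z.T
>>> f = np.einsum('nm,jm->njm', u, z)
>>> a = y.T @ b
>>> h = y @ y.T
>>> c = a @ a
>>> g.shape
(13, 7)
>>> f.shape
(13, 7, 17)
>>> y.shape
(23, 29)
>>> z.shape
(7, 17)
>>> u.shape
(13, 17)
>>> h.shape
(23, 23)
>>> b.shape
(23, 29)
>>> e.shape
(13, 7)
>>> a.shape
(29, 29)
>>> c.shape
(29, 29)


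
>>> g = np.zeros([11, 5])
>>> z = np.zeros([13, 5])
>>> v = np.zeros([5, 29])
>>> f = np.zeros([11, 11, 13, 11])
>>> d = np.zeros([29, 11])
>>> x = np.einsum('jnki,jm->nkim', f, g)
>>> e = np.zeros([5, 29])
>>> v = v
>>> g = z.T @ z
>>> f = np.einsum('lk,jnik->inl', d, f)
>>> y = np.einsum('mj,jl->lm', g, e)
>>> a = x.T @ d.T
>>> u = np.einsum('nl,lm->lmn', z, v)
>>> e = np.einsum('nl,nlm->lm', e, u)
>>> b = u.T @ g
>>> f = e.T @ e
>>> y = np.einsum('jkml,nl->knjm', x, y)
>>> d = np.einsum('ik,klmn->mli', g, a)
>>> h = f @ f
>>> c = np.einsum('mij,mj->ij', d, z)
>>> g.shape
(5, 5)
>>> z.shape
(13, 5)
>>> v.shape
(5, 29)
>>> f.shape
(13, 13)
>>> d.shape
(13, 11, 5)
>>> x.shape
(11, 13, 11, 5)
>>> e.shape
(29, 13)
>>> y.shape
(13, 29, 11, 11)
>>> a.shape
(5, 11, 13, 29)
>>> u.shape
(5, 29, 13)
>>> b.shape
(13, 29, 5)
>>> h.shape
(13, 13)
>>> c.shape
(11, 5)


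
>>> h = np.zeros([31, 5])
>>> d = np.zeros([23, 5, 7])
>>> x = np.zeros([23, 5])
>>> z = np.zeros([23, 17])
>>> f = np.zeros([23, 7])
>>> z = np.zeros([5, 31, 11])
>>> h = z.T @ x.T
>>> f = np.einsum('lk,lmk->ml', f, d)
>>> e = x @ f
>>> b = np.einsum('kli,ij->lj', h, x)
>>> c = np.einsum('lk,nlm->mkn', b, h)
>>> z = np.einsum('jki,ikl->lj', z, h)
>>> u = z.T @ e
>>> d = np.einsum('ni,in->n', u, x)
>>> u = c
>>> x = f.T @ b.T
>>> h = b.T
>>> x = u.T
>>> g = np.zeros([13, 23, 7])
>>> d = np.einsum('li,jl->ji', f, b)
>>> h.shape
(5, 31)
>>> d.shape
(31, 23)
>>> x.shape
(11, 5, 23)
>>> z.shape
(23, 5)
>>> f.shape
(5, 23)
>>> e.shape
(23, 23)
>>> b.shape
(31, 5)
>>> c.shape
(23, 5, 11)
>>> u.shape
(23, 5, 11)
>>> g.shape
(13, 23, 7)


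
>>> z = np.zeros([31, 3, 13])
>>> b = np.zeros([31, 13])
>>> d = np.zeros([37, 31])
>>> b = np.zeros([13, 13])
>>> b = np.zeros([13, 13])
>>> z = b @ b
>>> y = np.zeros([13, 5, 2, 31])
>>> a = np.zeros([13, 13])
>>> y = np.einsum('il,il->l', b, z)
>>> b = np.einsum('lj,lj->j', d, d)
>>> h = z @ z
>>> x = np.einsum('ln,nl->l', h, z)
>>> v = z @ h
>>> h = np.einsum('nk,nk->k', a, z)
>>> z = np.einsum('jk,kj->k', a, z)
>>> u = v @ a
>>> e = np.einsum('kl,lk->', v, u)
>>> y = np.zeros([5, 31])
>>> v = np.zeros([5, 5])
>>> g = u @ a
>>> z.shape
(13,)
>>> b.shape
(31,)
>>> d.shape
(37, 31)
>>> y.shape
(5, 31)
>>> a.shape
(13, 13)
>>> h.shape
(13,)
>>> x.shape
(13,)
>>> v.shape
(5, 5)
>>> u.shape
(13, 13)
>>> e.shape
()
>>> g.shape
(13, 13)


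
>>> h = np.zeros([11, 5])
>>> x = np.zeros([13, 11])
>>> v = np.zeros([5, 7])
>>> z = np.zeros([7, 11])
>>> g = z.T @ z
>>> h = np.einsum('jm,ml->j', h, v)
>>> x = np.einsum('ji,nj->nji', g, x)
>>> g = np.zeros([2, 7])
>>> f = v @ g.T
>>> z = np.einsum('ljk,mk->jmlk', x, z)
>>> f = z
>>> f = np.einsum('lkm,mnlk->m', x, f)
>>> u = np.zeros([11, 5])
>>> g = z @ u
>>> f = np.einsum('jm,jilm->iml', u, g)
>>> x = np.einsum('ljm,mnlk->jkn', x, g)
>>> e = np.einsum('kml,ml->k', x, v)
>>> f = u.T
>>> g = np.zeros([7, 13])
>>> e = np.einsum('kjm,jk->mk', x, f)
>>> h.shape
(11,)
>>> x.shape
(11, 5, 7)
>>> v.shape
(5, 7)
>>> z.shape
(11, 7, 13, 11)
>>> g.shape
(7, 13)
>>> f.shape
(5, 11)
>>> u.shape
(11, 5)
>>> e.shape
(7, 11)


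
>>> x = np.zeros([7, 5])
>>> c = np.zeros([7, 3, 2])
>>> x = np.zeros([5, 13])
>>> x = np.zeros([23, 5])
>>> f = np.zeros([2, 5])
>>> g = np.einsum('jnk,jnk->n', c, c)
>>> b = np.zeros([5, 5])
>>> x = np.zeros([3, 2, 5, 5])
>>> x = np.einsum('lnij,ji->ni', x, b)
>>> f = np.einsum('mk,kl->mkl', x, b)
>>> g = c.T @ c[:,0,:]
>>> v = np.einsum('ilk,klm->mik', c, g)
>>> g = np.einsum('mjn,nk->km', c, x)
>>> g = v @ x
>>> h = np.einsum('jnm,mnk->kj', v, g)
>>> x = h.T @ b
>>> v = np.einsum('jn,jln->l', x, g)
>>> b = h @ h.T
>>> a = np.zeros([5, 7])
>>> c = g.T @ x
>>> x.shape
(2, 5)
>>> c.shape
(5, 7, 5)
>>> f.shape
(2, 5, 5)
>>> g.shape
(2, 7, 5)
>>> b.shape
(5, 5)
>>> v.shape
(7,)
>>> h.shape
(5, 2)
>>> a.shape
(5, 7)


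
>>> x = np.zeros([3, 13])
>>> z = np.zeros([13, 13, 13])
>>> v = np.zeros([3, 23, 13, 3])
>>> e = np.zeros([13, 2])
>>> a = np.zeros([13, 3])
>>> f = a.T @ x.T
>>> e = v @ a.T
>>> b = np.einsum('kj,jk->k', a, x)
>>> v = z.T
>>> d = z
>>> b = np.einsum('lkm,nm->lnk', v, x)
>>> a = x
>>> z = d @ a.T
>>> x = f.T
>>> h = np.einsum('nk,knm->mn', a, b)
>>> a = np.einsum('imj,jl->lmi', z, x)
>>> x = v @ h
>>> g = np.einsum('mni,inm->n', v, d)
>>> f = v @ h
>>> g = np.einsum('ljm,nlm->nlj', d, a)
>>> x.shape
(13, 13, 3)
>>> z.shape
(13, 13, 3)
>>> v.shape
(13, 13, 13)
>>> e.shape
(3, 23, 13, 13)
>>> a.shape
(3, 13, 13)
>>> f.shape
(13, 13, 3)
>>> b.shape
(13, 3, 13)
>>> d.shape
(13, 13, 13)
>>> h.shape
(13, 3)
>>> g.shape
(3, 13, 13)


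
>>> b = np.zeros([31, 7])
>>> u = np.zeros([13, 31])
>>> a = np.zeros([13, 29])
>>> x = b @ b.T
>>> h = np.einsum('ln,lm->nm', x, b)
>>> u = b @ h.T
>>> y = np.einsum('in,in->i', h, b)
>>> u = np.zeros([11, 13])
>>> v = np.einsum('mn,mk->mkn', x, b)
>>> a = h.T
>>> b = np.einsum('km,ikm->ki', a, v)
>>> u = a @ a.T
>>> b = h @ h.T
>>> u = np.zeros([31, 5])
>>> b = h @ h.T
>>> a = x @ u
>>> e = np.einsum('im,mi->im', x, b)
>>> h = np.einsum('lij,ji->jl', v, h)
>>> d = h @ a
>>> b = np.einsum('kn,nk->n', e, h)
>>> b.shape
(31,)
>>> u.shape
(31, 5)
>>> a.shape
(31, 5)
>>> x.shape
(31, 31)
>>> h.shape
(31, 31)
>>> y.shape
(31,)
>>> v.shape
(31, 7, 31)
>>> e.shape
(31, 31)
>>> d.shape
(31, 5)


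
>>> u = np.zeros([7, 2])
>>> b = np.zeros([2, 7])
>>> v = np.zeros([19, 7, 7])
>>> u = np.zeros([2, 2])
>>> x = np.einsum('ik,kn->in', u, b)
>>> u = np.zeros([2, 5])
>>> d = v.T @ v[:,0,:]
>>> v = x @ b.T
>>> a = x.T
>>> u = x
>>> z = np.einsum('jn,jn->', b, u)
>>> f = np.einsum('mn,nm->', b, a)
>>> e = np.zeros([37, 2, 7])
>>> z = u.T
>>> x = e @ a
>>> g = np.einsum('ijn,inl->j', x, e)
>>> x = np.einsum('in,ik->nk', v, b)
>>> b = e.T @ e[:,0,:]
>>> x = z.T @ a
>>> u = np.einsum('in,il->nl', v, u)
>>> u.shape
(2, 7)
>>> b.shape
(7, 2, 7)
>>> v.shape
(2, 2)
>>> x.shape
(2, 2)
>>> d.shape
(7, 7, 7)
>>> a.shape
(7, 2)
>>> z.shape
(7, 2)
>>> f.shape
()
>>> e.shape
(37, 2, 7)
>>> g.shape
(2,)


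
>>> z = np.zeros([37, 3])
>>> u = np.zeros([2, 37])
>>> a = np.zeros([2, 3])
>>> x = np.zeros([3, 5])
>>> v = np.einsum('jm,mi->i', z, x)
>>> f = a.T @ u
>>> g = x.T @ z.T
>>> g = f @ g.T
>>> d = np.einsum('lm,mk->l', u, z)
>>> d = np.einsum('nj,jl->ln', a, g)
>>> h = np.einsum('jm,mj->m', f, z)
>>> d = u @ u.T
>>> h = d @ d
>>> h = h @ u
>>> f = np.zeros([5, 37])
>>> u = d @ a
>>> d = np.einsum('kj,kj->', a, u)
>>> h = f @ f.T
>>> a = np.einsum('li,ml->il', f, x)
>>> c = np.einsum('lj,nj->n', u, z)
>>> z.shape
(37, 3)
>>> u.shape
(2, 3)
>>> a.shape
(37, 5)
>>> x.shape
(3, 5)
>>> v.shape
(5,)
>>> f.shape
(5, 37)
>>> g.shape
(3, 5)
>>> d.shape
()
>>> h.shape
(5, 5)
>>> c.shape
(37,)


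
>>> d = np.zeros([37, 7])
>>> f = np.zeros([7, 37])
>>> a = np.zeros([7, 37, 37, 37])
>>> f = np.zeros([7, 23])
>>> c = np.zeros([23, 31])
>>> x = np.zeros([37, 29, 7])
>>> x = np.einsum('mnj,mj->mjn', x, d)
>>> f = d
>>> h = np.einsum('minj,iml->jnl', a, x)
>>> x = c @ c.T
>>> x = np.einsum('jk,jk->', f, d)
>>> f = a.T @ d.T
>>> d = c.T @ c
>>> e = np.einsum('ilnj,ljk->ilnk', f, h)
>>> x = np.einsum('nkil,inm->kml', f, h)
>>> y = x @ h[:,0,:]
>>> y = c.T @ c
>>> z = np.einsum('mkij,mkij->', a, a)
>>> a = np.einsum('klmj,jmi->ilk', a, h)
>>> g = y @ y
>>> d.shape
(31, 31)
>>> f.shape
(37, 37, 37, 37)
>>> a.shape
(29, 37, 7)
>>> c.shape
(23, 31)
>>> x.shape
(37, 29, 37)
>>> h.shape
(37, 37, 29)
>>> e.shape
(37, 37, 37, 29)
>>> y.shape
(31, 31)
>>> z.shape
()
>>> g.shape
(31, 31)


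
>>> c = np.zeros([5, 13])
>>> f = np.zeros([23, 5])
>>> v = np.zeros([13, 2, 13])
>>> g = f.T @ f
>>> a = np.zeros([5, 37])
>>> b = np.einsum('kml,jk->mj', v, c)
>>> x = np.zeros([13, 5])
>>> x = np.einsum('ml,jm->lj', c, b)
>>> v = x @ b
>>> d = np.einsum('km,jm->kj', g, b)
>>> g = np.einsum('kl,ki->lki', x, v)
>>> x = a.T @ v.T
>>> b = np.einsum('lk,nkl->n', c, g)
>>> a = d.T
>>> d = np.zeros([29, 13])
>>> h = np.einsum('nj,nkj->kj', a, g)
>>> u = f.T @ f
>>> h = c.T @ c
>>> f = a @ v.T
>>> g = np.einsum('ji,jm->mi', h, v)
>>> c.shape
(5, 13)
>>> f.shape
(2, 13)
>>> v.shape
(13, 5)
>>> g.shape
(5, 13)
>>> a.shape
(2, 5)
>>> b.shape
(2,)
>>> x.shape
(37, 13)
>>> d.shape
(29, 13)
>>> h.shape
(13, 13)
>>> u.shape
(5, 5)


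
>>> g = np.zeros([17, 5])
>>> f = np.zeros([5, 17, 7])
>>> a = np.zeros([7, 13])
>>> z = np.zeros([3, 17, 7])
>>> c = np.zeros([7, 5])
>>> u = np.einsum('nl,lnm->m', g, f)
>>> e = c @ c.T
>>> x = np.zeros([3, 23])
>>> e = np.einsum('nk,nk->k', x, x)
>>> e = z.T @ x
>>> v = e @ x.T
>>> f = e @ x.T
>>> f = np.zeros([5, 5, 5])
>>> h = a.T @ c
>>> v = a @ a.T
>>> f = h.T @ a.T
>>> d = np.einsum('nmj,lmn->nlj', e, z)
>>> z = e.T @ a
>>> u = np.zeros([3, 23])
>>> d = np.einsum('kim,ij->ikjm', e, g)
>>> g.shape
(17, 5)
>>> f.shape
(5, 7)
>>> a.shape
(7, 13)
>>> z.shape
(23, 17, 13)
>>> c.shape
(7, 5)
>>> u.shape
(3, 23)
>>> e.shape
(7, 17, 23)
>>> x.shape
(3, 23)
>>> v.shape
(7, 7)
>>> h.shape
(13, 5)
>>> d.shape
(17, 7, 5, 23)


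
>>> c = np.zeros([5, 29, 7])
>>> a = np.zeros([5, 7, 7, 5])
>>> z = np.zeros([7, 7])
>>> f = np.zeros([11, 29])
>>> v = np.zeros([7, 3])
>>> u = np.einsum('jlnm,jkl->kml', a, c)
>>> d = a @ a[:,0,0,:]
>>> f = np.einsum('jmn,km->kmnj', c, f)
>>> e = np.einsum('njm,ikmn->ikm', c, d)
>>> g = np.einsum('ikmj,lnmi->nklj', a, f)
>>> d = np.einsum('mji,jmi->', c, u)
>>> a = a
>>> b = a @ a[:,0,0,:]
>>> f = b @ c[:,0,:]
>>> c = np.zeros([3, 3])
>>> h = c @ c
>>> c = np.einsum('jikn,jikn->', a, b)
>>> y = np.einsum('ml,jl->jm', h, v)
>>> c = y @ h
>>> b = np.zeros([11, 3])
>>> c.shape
(7, 3)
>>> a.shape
(5, 7, 7, 5)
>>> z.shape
(7, 7)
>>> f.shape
(5, 7, 7, 7)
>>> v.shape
(7, 3)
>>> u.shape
(29, 5, 7)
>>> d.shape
()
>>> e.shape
(5, 7, 7)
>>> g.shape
(29, 7, 11, 5)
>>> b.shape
(11, 3)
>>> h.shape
(3, 3)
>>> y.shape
(7, 3)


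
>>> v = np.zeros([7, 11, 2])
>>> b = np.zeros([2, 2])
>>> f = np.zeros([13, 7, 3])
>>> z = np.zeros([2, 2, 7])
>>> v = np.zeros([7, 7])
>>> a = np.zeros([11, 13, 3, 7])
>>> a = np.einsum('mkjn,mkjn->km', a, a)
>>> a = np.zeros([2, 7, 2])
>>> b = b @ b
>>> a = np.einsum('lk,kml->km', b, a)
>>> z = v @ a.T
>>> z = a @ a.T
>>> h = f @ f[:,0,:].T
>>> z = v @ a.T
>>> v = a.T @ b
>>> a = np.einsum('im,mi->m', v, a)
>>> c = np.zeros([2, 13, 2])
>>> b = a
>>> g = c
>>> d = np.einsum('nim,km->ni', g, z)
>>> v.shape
(7, 2)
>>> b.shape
(2,)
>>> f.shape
(13, 7, 3)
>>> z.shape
(7, 2)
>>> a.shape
(2,)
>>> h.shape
(13, 7, 13)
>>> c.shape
(2, 13, 2)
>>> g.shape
(2, 13, 2)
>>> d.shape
(2, 13)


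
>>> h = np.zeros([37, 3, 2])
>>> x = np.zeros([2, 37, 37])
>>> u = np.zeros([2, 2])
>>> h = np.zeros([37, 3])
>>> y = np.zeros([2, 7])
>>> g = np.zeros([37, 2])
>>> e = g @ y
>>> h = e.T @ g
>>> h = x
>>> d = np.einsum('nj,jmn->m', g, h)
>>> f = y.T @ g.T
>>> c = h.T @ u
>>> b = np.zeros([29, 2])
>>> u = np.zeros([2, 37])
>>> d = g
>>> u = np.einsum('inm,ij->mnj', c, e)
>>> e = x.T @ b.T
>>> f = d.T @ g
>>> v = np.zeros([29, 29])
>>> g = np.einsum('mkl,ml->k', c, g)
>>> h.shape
(2, 37, 37)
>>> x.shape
(2, 37, 37)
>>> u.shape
(2, 37, 7)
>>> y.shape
(2, 7)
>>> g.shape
(37,)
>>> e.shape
(37, 37, 29)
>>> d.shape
(37, 2)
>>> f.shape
(2, 2)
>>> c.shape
(37, 37, 2)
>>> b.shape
(29, 2)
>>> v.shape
(29, 29)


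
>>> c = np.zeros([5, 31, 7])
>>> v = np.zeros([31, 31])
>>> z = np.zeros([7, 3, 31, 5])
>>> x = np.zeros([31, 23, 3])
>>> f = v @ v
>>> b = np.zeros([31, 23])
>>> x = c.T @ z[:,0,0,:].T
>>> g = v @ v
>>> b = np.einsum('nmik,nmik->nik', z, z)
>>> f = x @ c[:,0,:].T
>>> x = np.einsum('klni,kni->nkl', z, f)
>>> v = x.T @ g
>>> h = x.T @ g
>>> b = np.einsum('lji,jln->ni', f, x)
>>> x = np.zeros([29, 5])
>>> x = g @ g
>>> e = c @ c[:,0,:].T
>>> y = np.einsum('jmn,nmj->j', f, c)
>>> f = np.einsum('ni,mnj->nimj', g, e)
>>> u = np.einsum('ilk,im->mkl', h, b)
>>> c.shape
(5, 31, 7)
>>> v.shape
(3, 7, 31)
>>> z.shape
(7, 3, 31, 5)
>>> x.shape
(31, 31)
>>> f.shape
(31, 31, 5, 5)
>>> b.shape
(3, 5)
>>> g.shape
(31, 31)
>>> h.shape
(3, 7, 31)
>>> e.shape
(5, 31, 5)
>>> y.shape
(7,)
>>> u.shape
(5, 31, 7)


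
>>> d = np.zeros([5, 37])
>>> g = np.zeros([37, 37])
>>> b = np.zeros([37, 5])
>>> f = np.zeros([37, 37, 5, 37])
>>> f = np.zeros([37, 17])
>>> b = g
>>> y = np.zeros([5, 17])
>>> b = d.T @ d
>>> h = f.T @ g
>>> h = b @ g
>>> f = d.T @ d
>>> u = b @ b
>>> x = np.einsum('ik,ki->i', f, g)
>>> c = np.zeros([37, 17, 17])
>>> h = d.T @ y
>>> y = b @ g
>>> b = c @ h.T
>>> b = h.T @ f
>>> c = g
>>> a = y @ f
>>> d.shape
(5, 37)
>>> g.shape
(37, 37)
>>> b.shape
(17, 37)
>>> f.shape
(37, 37)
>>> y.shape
(37, 37)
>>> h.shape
(37, 17)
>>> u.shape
(37, 37)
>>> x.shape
(37,)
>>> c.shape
(37, 37)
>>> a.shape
(37, 37)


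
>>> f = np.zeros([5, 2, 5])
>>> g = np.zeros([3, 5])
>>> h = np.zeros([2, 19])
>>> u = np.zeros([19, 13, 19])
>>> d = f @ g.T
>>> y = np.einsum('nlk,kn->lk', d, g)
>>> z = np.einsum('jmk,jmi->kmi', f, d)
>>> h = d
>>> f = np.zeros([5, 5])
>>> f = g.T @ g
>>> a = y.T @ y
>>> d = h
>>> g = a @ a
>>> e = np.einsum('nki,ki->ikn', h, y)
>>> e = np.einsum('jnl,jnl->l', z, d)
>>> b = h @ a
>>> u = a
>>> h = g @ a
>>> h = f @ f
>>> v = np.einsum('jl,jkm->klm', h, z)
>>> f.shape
(5, 5)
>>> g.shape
(3, 3)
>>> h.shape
(5, 5)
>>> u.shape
(3, 3)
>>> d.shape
(5, 2, 3)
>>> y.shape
(2, 3)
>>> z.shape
(5, 2, 3)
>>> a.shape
(3, 3)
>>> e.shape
(3,)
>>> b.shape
(5, 2, 3)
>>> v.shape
(2, 5, 3)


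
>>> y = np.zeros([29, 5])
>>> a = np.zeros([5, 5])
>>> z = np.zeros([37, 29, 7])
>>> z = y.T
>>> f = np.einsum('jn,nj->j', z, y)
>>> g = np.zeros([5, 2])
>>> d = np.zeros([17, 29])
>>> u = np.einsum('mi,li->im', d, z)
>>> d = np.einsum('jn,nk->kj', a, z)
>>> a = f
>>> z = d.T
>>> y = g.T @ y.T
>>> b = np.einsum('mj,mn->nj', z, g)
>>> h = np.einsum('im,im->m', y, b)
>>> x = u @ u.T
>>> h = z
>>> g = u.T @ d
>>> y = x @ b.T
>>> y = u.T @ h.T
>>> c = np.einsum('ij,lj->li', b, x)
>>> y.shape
(17, 5)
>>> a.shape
(5,)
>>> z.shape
(5, 29)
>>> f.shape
(5,)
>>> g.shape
(17, 5)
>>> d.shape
(29, 5)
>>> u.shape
(29, 17)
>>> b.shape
(2, 29)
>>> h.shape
(5, 29)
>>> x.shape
(29, 29)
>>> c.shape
(29, 2)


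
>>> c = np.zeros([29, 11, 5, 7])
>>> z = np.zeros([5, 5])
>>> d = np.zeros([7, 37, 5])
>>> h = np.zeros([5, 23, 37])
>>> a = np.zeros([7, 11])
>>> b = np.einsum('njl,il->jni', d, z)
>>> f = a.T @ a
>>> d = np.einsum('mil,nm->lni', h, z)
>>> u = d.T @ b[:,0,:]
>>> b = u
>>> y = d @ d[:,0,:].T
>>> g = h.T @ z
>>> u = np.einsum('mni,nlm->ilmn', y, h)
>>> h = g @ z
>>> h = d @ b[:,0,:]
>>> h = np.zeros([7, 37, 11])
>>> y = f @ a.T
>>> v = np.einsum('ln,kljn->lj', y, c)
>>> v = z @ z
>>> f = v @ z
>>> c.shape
(29, 11, 5, 7)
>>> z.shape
(5, 5)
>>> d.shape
(37, 5, 23)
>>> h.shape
(7, 37, 11)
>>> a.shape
(7, 11)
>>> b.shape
(23, 5, 5)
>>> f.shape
(5, 5)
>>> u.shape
(37, 23, 37, 5)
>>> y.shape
(11, 7)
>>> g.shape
(37, 23, 5)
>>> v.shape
(5, 5)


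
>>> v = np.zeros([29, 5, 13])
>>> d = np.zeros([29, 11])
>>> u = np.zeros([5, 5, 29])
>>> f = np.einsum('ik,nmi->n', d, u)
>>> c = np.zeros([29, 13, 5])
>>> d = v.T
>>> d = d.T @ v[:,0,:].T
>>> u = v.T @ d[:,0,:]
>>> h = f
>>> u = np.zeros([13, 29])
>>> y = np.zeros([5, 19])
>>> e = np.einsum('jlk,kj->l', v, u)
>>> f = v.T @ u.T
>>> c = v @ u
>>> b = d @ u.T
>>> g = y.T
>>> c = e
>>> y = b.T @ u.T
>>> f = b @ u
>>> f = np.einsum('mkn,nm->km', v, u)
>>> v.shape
(29, 5, 13)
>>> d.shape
(29, 5, 29)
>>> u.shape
(13, 29)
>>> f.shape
(5, 29)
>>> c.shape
(5,)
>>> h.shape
(5,)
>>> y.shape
(13, 5, 13)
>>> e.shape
(5,)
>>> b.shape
(29, 5, 13)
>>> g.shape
(19, 5)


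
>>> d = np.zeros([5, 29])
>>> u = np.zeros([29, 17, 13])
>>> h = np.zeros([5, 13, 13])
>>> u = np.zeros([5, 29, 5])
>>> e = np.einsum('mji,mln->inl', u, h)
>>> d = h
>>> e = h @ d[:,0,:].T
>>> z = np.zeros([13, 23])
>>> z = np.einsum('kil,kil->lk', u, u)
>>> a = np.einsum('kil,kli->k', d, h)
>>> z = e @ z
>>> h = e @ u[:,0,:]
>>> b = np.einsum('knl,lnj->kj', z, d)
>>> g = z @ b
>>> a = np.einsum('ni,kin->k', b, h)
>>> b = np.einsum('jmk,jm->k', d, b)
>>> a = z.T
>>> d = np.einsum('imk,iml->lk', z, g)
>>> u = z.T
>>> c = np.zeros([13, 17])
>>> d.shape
(13, 5)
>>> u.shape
(5, 13, 5)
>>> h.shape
(5, 13, 5)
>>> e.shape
(5, 13, 5)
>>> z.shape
(5, 13, 5)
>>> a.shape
(5, 13, 5)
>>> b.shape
(13,)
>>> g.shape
(5, 13, 13)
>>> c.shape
(13, 17)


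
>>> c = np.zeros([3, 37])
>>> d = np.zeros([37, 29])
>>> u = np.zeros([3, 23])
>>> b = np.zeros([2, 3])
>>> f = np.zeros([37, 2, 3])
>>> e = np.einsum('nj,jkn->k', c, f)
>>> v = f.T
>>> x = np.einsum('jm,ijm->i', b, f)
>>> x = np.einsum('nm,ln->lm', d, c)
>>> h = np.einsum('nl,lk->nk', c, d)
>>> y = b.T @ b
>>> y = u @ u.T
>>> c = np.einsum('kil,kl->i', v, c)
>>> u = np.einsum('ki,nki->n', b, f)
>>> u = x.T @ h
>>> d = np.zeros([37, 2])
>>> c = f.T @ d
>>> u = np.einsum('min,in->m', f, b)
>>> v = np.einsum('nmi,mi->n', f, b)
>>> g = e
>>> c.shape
(3, 2, 2)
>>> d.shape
(37, 2)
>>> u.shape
(37,)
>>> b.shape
(2, 3)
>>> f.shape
(37, 2, 3)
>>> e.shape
(2,)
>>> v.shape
(37,)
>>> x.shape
(3, 29)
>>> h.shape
(3, 29)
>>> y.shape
(3, 3)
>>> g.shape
(2,)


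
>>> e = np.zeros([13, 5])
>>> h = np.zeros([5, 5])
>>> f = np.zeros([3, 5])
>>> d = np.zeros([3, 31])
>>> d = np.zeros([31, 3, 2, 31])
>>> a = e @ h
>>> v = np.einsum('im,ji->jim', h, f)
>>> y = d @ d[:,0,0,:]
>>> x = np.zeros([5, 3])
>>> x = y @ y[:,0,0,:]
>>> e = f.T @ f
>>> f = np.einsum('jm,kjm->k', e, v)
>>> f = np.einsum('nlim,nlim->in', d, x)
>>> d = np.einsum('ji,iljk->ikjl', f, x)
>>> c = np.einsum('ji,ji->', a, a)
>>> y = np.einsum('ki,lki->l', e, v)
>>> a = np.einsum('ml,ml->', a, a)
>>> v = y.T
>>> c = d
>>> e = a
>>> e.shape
()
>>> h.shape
(5, 5)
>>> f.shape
(2, 31)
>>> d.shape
(31, 31, 2, 3)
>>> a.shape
()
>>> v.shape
(3,)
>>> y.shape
(3,)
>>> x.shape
(31, 3, 2, 31)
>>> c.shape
(31, 31, 2, 3)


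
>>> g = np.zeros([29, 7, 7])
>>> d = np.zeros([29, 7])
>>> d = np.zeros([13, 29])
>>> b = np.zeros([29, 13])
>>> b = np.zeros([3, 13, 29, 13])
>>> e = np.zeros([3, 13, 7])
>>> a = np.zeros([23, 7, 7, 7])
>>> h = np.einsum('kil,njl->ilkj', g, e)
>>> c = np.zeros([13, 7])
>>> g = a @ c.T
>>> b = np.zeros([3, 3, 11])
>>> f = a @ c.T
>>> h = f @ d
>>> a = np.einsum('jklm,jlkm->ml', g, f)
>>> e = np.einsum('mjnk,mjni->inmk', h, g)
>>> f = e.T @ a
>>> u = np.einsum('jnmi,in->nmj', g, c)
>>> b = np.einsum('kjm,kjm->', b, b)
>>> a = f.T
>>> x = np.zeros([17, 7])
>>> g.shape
(23, 7, 7, 13)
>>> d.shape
(13, 29)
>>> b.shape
()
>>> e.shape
(13, 7, 23, 29)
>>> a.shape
(7, 7, 23, 29)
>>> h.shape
(23, 7, 7, 29)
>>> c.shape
(13, 7)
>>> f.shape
(29, 23, 7, 7)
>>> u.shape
(7, 7, 23)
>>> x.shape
(17, 7)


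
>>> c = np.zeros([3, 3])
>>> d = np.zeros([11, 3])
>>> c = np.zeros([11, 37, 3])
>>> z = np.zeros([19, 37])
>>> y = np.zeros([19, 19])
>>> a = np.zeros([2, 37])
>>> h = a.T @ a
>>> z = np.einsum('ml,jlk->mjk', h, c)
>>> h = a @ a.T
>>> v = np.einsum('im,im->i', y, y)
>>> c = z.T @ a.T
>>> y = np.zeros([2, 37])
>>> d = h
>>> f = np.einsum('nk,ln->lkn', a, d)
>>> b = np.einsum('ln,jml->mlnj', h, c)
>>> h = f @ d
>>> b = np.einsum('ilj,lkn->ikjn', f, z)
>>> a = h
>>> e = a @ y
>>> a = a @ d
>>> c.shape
(3, 11, 2)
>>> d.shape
(2, 2)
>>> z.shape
(37, 11, 3)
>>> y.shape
(2, 37)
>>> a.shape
(2, 37, 2)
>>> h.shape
(2, 37, 2)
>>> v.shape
(19,)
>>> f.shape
(2, 37, 2)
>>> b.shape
(2, 11, 2, 3)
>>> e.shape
(2, 37, 37)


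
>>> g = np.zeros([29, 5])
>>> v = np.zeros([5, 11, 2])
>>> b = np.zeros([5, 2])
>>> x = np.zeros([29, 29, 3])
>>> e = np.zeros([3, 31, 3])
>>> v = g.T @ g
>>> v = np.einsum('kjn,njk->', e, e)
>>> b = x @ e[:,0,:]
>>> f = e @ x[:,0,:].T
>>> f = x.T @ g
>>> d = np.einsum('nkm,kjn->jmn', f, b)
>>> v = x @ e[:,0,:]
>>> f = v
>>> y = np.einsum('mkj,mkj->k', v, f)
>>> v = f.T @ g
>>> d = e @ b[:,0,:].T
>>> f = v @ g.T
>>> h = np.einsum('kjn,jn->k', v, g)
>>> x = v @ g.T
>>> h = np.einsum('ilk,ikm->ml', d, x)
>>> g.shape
(29, 5)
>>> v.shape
(3, 29, 5)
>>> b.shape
(29, 29, 3)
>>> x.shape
(3, 29, 29)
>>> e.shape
(3, 31, 3)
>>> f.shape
(3, 29, 29)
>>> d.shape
(3, 31, 29)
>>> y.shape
(29,)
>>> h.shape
(29, 31)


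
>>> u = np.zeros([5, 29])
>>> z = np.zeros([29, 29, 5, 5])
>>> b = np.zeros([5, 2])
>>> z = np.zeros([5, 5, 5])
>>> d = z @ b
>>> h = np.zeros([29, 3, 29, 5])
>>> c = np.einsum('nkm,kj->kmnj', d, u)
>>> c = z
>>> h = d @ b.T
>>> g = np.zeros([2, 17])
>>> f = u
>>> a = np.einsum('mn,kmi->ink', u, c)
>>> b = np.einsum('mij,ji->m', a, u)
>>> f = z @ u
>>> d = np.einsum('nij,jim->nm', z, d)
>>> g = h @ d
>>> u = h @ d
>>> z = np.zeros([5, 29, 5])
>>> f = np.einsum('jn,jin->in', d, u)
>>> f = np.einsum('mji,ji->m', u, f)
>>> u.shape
(5, 5, 2)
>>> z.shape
(5, 29, 5)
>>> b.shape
(5,)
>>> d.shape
(5, 2)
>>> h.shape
(5, 5, 5)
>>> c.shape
(5, 5, 5)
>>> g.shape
(5, 5, 2)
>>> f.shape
(5,)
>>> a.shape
(5, 29, 5)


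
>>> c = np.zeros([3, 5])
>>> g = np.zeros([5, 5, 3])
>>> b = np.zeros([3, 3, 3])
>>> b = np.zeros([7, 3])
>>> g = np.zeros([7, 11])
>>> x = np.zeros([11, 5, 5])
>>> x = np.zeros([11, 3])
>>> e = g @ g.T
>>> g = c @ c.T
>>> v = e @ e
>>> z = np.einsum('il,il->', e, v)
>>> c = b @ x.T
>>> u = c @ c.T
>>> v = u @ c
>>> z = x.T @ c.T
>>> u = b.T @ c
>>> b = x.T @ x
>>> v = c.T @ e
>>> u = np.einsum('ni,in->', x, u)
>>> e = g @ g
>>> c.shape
(7, 11)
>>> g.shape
(3, 3)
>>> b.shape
(3, 3)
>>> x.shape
(11, 3)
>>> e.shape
(3, 3)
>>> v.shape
(11, 7)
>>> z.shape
(3, 7)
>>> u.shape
()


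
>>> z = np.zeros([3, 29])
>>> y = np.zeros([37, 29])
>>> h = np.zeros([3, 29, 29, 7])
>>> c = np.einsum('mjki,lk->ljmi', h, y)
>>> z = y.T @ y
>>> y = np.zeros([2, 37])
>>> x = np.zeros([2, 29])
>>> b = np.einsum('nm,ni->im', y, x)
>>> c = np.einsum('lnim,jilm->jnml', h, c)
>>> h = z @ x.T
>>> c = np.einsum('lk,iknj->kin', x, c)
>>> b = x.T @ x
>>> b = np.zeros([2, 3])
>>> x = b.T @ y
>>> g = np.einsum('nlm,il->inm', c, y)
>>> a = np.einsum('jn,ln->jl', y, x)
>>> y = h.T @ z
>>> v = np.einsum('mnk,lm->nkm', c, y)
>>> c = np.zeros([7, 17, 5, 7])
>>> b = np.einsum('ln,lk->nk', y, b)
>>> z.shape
(29, 29)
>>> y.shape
(2, 29)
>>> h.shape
(29, 2)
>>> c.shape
(7, 17, 5, 7)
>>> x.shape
(3, 37)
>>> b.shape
(29, 3)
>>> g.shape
(2, 29, 7)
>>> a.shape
(2, 3)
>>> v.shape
(37, 7, 29)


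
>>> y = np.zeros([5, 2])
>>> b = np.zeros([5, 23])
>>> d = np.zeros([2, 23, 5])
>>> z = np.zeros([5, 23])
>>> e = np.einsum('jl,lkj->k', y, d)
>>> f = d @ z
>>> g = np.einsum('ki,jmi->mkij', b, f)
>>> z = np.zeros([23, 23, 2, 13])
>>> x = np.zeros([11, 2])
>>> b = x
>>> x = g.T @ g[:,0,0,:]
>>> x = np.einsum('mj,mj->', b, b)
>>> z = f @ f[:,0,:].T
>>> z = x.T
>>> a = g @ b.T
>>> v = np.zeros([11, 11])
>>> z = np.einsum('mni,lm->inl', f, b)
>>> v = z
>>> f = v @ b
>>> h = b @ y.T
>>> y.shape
(5, 2)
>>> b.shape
(11, 2)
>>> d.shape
(2, 23, 5)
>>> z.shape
(23, 23, 11)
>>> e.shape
(23,)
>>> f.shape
(23, 23, 2)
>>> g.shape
(23, 5, 23, 2)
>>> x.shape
()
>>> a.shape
(23, 5, 23, 11)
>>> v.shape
(23, 23, 11)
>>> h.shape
(11, 5)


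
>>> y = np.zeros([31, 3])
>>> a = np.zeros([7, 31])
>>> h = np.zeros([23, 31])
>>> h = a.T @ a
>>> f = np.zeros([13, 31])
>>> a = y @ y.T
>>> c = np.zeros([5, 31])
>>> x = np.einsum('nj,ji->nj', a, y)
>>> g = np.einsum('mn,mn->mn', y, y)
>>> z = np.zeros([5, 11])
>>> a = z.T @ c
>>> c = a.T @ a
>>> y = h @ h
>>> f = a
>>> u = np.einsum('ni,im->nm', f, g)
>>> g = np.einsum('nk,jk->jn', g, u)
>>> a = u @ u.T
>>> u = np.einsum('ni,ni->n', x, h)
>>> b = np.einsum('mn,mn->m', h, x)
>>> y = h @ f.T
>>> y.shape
(31, 11)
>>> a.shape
(11, 11)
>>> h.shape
(31, 31)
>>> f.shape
(11, 31)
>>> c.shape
(31, 31)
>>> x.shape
(31, 31)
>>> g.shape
(11, 31)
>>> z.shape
(5, 11)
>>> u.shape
(31,)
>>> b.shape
(31,)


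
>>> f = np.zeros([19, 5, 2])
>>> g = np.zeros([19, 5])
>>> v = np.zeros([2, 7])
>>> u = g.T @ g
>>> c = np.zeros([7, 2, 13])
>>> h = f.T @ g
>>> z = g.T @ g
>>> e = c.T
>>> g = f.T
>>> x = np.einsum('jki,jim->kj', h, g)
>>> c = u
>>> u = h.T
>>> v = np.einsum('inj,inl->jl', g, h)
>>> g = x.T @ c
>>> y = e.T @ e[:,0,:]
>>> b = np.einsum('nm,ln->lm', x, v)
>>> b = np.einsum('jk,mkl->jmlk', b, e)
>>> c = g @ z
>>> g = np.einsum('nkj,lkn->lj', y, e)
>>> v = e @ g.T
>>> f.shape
(19, 5, 2)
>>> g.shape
(13, 7)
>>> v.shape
(13, 2, 13)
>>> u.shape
(5, 5, 2)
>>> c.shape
(2, 5)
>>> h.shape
(2, 5, 5)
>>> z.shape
(5, 5)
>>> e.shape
(13, 2, 7)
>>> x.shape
(5, 2)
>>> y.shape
(7, 2, 7)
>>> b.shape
(19, 13, 7, 2)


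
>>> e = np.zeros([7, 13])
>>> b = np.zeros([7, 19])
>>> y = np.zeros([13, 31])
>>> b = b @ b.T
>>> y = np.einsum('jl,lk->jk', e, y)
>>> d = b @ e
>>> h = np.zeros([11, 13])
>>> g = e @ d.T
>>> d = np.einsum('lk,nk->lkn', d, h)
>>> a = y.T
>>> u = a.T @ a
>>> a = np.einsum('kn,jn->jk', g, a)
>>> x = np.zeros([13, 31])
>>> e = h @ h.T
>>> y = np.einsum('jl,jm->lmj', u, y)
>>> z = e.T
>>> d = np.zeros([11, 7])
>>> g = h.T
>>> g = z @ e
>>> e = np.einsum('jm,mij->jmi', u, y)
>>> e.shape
(7, 7, 31)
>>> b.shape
(7, 7)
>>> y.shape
(7, 31, 7)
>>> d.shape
(11, 7)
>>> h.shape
(11, 13)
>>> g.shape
(11, 11)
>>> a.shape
(31, 7)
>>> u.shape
(7, 7)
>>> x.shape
(13, 31)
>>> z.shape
(11, 11)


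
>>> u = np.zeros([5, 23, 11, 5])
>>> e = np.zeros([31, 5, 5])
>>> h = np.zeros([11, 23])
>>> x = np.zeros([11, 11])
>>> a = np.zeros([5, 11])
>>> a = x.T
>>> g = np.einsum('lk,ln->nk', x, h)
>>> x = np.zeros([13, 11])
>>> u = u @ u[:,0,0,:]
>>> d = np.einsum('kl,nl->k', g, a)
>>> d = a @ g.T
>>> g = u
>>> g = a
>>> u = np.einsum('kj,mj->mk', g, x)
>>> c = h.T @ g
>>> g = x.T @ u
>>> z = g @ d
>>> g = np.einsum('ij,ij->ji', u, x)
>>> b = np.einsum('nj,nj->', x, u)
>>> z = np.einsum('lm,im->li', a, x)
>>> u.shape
(13, 11)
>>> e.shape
(31, 5, 5)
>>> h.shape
(11, 23)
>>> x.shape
(13, 11)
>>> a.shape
(11, 11)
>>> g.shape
(11, 13)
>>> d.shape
(11, 23)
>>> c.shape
(23, 11)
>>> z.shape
(11, 13)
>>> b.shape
()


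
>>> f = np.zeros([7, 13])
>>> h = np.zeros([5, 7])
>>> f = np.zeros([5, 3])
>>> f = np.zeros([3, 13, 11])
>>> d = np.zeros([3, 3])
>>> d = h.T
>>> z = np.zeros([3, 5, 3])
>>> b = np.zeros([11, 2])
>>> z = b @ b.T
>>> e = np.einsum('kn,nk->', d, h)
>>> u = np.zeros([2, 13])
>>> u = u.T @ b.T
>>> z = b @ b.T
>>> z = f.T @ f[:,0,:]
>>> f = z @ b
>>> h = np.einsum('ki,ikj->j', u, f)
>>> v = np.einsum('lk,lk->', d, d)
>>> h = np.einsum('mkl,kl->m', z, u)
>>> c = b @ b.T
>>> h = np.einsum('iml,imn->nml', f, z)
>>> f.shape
(11, 13, 2)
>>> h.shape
(11, 13, 2)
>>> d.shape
(7, 5)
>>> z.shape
(11, 13, 11)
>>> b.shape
(11, 2)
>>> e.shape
()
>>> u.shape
(13, 11)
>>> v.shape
()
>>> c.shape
(11, 11)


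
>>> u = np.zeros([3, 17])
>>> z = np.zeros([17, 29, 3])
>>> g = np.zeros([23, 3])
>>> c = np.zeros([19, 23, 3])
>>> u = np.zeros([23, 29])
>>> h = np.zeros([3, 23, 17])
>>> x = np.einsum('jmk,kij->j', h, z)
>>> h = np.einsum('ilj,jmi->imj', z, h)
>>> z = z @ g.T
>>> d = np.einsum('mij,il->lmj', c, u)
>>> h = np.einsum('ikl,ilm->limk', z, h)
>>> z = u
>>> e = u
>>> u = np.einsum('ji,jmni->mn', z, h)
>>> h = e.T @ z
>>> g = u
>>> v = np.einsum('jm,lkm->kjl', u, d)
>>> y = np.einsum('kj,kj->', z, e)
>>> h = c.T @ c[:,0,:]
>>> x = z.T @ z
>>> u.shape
(17, 3)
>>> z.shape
(23, 29)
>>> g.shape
(17, 3)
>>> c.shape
(19, 23, 3)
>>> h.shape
(3, 23, 3)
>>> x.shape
(29, 29)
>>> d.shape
(29, 19, 3)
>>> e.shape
(23, 29)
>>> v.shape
(19, 17, 29)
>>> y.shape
()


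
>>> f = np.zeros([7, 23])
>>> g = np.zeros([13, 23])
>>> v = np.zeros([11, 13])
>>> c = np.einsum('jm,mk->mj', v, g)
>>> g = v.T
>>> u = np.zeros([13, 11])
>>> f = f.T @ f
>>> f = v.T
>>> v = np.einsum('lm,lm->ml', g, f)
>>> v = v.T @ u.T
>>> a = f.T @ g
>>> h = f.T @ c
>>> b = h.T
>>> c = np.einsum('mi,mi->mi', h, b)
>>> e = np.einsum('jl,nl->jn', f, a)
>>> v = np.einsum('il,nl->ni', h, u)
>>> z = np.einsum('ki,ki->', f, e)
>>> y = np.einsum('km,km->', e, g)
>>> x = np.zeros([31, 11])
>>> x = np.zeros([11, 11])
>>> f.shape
(13, 11)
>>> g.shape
(13, 11)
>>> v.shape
(13, 11)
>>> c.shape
(11, 11)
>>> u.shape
(13, 11)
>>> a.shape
(11, 11)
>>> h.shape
(11, 11)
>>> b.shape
(11, 11)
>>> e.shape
(13, 11)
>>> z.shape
()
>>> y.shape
()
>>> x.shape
(11, 11)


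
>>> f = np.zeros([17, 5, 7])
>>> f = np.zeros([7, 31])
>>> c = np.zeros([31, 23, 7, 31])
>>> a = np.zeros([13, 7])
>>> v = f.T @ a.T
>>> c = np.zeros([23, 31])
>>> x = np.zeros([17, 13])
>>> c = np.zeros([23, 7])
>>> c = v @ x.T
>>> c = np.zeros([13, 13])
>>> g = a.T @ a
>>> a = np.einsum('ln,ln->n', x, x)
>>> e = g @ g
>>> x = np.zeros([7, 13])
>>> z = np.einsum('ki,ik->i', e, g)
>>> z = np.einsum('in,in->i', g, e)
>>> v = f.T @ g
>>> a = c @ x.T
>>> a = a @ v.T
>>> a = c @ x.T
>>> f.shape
(7, 31)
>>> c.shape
(13, 13)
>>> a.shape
(13, 7)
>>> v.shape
(31, 7)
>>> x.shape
(7, 13)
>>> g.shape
(7, 7)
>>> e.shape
(7, 7)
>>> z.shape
(7,)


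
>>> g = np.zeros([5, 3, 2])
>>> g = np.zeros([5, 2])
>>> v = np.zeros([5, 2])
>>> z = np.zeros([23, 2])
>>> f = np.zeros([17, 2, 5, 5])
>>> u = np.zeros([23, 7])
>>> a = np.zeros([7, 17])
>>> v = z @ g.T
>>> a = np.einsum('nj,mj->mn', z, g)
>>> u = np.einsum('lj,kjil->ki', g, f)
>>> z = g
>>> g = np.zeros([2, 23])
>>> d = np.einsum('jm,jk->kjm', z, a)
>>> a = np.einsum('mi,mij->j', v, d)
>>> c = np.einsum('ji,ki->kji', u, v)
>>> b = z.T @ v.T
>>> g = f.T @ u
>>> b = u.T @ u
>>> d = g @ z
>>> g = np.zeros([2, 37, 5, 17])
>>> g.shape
(2, 37, 5, 17)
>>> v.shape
(23, 5)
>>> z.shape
(5, 2)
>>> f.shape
(17, 2, 5, 5)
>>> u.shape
(17, 5)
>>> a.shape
(2,)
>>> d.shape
(5, 5, 2, 2)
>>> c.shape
(23, 17, 5)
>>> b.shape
(5, 5)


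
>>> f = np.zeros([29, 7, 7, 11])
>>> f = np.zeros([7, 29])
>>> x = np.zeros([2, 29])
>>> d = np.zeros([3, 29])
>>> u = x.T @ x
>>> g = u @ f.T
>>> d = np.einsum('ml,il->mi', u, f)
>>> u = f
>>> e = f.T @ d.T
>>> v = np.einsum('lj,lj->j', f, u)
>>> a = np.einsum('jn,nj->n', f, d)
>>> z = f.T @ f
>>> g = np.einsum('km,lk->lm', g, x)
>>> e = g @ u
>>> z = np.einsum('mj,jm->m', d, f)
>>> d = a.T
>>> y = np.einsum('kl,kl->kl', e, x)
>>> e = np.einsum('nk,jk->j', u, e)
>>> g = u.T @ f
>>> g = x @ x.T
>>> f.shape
(7, 29)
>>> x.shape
(2, 29)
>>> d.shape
(29,)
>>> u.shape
(7, 29)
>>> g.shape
(2, 2)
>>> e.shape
(2,)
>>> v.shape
(29,)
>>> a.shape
(29,)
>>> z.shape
(29,)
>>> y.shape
(2, 29)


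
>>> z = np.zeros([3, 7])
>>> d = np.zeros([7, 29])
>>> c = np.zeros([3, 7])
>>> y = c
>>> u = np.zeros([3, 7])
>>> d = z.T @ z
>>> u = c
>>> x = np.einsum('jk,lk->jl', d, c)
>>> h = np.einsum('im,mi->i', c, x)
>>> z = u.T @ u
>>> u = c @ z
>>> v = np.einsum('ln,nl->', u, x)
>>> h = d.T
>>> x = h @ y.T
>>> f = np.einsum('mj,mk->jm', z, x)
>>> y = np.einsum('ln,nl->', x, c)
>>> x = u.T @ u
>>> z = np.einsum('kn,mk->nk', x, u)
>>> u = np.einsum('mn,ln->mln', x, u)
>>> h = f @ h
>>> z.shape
(7, 7)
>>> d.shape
(7, 7)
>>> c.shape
(3, 7)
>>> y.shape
()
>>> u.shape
(7, 3, 7)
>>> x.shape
(7, 7)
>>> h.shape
(7, 7)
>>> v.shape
()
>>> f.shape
(7, 7)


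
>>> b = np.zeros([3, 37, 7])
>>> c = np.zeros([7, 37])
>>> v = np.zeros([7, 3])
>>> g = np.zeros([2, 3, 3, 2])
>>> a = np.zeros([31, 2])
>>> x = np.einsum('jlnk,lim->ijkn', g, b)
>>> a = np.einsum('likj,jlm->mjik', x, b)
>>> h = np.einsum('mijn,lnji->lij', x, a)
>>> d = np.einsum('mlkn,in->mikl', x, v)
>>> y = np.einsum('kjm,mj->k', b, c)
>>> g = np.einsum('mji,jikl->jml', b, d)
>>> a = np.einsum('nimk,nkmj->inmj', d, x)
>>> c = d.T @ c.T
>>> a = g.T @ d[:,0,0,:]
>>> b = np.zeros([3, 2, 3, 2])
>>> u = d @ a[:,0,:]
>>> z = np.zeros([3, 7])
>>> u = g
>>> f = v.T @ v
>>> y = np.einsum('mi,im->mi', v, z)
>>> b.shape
(3, 2, 3, 2)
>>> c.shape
(2, 2, 7, 7)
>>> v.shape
(7, 3)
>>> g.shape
(37, 3, 2)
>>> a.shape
(2, 3, 2)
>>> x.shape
(37, 2, 2, 3)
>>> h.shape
(7, 2, 2)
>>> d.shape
(37, 7, 2, 2)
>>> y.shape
(7, 3)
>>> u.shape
(37, 3, 2)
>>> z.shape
(3, 7)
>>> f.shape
(3, 3)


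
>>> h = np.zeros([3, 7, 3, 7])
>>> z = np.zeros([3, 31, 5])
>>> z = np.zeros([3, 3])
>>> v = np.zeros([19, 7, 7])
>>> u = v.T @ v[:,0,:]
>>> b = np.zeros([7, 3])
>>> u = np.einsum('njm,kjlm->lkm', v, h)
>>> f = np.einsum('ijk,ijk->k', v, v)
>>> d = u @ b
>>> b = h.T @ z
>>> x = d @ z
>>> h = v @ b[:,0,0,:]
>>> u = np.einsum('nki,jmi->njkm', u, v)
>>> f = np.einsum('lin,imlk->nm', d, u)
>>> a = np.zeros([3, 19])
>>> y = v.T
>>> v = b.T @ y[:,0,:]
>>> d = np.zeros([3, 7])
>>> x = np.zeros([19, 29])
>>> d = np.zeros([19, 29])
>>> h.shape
(19, 7, 3)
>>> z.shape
(3, 3)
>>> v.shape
(3, 7, 3, 19)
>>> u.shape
(3, 19, 3, 7)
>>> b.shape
(7, 3, 7, 3)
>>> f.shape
(3, 19)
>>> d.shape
(19, 29)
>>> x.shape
(19, 29)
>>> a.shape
(3, 19)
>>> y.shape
(7, 7, 19)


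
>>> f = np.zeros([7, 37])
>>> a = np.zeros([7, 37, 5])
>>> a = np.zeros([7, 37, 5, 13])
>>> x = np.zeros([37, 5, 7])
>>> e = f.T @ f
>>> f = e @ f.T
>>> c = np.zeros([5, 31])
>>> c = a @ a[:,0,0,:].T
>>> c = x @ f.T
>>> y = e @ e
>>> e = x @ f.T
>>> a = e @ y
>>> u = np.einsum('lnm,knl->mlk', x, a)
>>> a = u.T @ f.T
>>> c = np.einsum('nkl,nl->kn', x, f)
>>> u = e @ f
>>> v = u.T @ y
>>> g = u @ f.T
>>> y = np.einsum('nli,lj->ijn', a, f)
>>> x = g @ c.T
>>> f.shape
(37, 7)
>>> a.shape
(37, 37, 37)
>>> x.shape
(37, 5, 5)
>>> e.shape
(37, 5, 37)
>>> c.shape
(5, 37)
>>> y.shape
(37, 7, 37)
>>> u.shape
(37, 5, 7)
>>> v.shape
(7, 5, 37)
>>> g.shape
(37, 5, 37)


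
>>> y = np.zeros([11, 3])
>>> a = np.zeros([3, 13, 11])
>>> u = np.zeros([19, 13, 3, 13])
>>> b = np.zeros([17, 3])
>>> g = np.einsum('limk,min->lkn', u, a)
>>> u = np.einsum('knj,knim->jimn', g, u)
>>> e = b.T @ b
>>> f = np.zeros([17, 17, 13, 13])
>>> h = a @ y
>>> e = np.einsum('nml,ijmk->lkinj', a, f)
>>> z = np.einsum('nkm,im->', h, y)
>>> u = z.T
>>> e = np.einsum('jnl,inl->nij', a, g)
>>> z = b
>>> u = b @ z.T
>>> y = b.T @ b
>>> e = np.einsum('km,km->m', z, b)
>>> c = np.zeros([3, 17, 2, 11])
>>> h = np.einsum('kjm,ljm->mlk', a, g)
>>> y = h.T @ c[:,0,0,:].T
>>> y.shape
(3, 19, 3)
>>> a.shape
(3, 13, 11)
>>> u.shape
(17, 17)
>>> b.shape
(17, 3)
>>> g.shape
(19, 13, 11)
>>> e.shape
(3,)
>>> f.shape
(17, 17, 13, 13)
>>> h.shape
(11, 19, 3)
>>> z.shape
(17, 3)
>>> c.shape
(3, 17, 2, 11)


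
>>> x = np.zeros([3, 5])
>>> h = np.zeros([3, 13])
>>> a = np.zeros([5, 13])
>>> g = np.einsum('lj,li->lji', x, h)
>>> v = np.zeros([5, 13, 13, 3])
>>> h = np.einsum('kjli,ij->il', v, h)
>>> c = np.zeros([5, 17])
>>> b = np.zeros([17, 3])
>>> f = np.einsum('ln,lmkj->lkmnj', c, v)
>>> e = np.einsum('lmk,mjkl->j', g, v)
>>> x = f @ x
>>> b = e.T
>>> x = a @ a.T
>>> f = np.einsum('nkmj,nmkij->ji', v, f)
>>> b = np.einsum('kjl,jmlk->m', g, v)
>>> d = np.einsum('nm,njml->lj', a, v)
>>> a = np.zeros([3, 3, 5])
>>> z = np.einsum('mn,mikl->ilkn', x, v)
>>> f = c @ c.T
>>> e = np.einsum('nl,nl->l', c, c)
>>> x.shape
(5, 5)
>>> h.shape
(3, 13)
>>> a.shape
(3, 3, 5)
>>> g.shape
(3, 5, 13)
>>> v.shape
(5, 13, 13, 3)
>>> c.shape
(5, 17)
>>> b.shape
(13,)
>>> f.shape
(5, 5)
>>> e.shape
(17,)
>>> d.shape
(3, 13)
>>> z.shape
(13, 3, 13, 5)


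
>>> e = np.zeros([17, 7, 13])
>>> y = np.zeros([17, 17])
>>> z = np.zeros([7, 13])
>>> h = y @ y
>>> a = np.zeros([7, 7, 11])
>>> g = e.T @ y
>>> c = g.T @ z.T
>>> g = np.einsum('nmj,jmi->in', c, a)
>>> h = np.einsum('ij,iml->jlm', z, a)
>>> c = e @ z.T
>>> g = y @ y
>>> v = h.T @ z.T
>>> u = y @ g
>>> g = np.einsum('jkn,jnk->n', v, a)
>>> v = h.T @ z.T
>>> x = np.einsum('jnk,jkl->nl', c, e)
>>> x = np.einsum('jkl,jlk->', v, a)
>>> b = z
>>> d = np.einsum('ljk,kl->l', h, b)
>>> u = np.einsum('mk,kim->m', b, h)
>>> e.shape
(17, 7, 13)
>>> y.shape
(17, 17)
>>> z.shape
(7, 13)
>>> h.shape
(13, 11, 7)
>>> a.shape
(7, 7, 11)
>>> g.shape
(7,)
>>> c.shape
(17, 7, 7)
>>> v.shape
(7, 11, 7)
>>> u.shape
(7,)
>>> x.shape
()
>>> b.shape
(7, 13)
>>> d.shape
(13,)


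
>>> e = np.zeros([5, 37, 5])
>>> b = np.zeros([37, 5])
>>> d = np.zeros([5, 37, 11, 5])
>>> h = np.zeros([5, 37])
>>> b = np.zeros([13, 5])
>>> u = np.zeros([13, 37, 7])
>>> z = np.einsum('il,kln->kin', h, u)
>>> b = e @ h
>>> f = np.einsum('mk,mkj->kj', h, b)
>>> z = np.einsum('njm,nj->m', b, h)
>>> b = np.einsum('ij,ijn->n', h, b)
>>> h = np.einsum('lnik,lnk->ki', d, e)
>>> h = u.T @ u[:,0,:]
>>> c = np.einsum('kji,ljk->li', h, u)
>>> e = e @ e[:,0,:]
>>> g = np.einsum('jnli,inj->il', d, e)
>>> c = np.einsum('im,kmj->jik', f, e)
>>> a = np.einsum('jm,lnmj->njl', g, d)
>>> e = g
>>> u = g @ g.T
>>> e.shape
(5, 11)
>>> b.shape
(37,)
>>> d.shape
(5, 37, 11, 5)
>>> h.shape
(7, 37, 7)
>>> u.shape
(5, 5)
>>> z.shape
(37,)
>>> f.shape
(37, 37)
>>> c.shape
(5, 37, 5)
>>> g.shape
(5, 11)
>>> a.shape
(37, 5, 5)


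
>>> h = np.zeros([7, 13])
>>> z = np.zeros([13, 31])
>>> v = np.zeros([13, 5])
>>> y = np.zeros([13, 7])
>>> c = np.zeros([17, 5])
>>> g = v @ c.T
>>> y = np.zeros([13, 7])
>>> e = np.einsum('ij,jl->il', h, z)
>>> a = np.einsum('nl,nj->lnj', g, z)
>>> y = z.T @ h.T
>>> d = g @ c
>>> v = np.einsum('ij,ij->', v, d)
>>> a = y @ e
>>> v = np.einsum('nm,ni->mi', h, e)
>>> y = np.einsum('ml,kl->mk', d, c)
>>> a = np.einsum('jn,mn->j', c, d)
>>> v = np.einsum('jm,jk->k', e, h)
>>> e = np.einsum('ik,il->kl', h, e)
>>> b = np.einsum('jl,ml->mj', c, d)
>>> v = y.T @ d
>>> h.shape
(7, 13)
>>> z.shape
(13, 31)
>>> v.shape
(17, 5)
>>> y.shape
(13, 17)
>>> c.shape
(17, 5)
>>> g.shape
(13, 17)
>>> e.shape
(13, 31)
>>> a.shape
(17,)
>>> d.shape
(13, 5)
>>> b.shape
(13, 17)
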